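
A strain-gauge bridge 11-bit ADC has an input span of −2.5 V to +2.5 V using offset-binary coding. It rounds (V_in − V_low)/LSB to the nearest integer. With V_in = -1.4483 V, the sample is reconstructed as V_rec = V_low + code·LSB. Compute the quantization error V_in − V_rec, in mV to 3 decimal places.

-0.546 mV

One LSB is 5 V / 2048 = 2.441 mV.
(V_in − V_low)/LSB = (-1.4483 − (−2.5))/0.00244141 = 430.7763 → code 431 (round).
V_rec = (−2.5) + 431·0.00244141 = -1.4477539 V.
Difference: -0.000546094 V → -0.546 mV.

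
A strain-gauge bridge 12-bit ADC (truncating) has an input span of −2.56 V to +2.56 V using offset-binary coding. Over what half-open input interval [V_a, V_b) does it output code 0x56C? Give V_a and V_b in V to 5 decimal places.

LSB = 5.12/2^12 = 1.250 mV.
Code 0x56C = 1388 decimal.
V_a = V_low + 1388·LSB = -0.825 V; V_b = V_low + 1389·LSB = -0.82375 V.

[-0.82500 V, -0.82375 V)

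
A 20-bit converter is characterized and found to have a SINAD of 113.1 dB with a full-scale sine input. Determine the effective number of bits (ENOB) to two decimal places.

18.50 bits

ENOB = (SINAD − 1.76) / 6.02 = (113.1 − 1.76)/6.02 = 18.495.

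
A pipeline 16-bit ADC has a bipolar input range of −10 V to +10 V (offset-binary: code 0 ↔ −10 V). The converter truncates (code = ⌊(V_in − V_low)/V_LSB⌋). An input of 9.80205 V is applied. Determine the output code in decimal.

With 65536 levels over 20 V, one step is 305.18 µV.
(V_in − V_low)/LSB = (9.80205 − (−10)) / 0.000305176 = 64887.357.
Floor → code 64887.

code 64887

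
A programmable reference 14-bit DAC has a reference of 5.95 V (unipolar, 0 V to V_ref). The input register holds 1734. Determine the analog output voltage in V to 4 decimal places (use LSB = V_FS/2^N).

0.6297 V

LSB = 5.95 V / 2^14 = 363.16 µV.
V_out = 0 + 1734 × 0.000363159 V = 0.629718 V.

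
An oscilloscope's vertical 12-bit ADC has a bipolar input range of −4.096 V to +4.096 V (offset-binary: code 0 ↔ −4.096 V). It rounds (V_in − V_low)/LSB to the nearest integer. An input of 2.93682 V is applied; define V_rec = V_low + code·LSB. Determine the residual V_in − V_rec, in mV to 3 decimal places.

LSB = 8.192/2^12 = 2.000 mV.
(V_in − V_low)/LSB = (2.93682 − (−4.096))/0.002 = 3516.4100 → code 3516 (round).
Reconstructed: 2.936 V.
Error = 2.93682 − 2.936 = 0.00082 V = 0.820 mV.

0.820 mV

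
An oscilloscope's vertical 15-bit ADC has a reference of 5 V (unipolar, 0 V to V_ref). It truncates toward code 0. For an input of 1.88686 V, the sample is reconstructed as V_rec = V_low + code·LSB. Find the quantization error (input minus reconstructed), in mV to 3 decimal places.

0.111 mV

LSB = 5/2^15 = 152.59 µV.
Scaled input = 12365.7257 LSBs, so code = 12365.
Code 12365 maps back to 0 + 12365×0.000152588 V = 1.8867493 V.
Difference: 0.000110732 V → 0.111 mV.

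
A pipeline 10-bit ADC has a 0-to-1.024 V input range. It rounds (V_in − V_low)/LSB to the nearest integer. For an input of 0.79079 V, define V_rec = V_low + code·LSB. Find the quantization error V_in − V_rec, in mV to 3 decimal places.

-0.210 mV

One LSB is 1.024 V / 1024 = 1.000 mV.
(0.79079 − 0)/0.001 = 790.7900; round gives code 791.
Code 791 maps back to 0 + 791×0.001 V = 0.791 V.
Difference: -0.00021 V → -0.210 mV.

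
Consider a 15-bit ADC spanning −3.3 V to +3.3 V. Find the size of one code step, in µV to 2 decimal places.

201.42 µV

Full-scale span = 6.6 V.
LSB = 6.6 / 2^15 = 6.6 / 32768 = 0.000201416 V = 201.42 µV.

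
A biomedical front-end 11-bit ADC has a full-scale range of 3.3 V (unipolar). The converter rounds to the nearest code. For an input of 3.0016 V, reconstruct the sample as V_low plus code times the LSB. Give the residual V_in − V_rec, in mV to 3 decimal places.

LSB = 3.3/2^11 = 1.611 mV.
Scaled input = 1862.8112 LSBs, so code = 1863.
Code 1863 maps back to 0 + 1863×0.00161133 V = 3.0019043 V.
Error = 3.0016 − 3.0019043 = -0.000304297 V = -0.304 mV.

-0.304 mV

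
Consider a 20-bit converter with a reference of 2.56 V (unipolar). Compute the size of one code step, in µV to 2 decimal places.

2.44 µV

Full-scale span = 2.56 V.
LSB = 2.56 / 2^20 = 2.56 / 1048576 = 2.44141e-06 V = 2.44 µV.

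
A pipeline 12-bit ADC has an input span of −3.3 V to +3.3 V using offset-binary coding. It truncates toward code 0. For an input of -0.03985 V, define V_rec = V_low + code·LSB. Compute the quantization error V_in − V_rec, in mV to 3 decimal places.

0.433 mV

LSB = 6.6/2^12 = 1.611 mV.
(V_in − V_low)/LSB = (-0.03985 − (−3.3))/0.00161133 = 2023.2688 → code 2023 (floor).
Reconstructed: -0.040283203 V.
Error = -0.03985 − (−0.040283203) = 0.000433203 V = 0.433 mV.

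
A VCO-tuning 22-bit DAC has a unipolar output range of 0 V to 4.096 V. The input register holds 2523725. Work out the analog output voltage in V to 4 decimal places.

2.4646 V

LSB = 4.096 V / 2^22 = 0.98 µV.
V_out = 0 + 2523725 × 9.76563e-07 V = 2.46458 V.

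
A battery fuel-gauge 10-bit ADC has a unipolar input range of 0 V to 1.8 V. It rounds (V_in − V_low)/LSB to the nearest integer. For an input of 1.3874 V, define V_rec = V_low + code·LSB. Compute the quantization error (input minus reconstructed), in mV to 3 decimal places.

0.486 mV

LSB = 1.8/2^10 = 1.758 mV.
(1.3874 − 0)/0.00175781 = 789.2764; round gives code 789.
Code 789 maps back to 0 + 789×0.00175781 V = 1.3869141 V.
V_in − V_rec = 0.000485937 V = 0.486 mV.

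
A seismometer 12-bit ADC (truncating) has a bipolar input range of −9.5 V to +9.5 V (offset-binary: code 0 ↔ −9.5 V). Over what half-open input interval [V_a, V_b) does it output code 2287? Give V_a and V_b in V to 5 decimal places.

[1.10864 V, 1.11328 V)

LSB = 19/2^12 = 4.639 mV.
V_a = V_low + 2287·LSB = 1.10864 V; V_b = V_low + 2288·LSB = 1.11328 V.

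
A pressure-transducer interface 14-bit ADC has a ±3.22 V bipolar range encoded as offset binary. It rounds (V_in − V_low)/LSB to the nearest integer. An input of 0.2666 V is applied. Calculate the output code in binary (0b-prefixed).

With 16384 levels over 6.44 V, one step is 393.07 µV.
(0.2666 − (−3.22)) / 0.000393066 = 8870.257 LSBs.
round(8870.257) = 8870.
In binary (0b-prefixed): 0b10001010100110.

code 0b10001010100110 (decimal 8870)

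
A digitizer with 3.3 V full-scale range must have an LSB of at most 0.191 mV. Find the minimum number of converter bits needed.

15 bits

Number of steps required ≥ 3.3 V / 0.191 mV = 17277.49.
Need 2^N ≥ 17277.49; 2^14 = 16384, 2^15 = 32768.
Minimum N = 15.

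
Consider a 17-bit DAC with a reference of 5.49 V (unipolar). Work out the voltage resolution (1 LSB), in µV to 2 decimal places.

Full-scale span = 5.49 V.
LSB = 5.49 / 2^17 = 5.49 / 131072 = 4.18854e-05 V = 41.89 µV.

41.89 µV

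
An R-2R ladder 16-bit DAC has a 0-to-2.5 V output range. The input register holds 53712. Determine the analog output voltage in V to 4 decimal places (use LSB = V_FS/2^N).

2.0490 V

LSB = 2.5 V / 2^16 = 38.15 µV.
V_out = 0 + 53712 × 3.8147e-05 V = 2.04895 V.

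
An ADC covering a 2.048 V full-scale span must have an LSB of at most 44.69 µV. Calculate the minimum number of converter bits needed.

16 bits

Number of steps required ≥ 2.048 V / 44.69 µV = 45826.81.
Need 2^N ≥ 45826.81; 2^15 = 32768, 2^16 = 65536.
Minimum N = 16.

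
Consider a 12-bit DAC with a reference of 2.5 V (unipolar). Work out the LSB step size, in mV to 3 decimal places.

0.610 mV

Full-scale span = 2.5 V.
LSB = 2.5 / 2^12 = 2.5 / 4096 = 0.000610352 V = 0.610 mV.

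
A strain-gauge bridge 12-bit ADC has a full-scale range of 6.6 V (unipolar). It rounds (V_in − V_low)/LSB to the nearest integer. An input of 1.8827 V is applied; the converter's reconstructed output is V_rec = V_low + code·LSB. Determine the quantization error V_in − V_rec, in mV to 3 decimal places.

0.669 mV

One LSB is 6.6 V / 4096 = 1.611 mV.
Scaled input = 1168.4150 LSBs, so code = 1168.
V_rec = 0 + 1168·0.00161133 = 1.8820313 V.
V_in − V_rec = 0.00066875 V = 0.669 mV.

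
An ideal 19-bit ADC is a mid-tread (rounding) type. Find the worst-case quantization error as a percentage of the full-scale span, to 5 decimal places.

0.00010 %

Rounding → worst-case error = ½ LSB = V_FS/2^20, so 100/1048576 = 9.53674e-05 % of full scale.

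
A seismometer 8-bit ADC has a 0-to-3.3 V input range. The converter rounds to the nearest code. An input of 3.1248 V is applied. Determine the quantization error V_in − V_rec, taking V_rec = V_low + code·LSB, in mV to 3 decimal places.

5.269 mV

One LSB is 3.3 V / 256 = 12.891 mV.
(3.1248 − 0)/0.0128906 = 242.4087; round gives code 242.
Code 242 maps back to 0 + 242×0.0128906 V = 3.1195313 V.
V_in − V_rec = 0.00526875 V = 5.269 mV.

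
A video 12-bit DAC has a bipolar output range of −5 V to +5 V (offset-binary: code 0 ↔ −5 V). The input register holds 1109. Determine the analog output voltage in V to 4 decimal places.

-2.2925 V

LSB = 10 V / 2^12 = 2.441 mV.
V_out = (−5) + 1109 × 0.00244141 V = -2.29248 V.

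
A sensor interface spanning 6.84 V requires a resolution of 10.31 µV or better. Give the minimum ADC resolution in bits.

20 bits

Number of steps required ≥ 6.84 V / 10.31 µV = 663433.56.
Need 2^N ≥ 663433.56; 2^19 = 524288, 2^20 = 1048576.
Minimum N = 20.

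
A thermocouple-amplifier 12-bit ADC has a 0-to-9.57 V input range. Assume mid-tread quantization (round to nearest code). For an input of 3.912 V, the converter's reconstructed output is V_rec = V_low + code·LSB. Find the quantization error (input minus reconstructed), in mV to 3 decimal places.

Step size: 9.57 V ÷ 2^12 = 2.336 mV.
(V_in − V_low)/LSB = (3.912 − 0)/0.00233643 = 1674.3524 → code 1674 (round).
Reconstructed: 3.9111768 V.
V_in − V_rec = 0.000823242 V = 0.823 mV.

0.823 mV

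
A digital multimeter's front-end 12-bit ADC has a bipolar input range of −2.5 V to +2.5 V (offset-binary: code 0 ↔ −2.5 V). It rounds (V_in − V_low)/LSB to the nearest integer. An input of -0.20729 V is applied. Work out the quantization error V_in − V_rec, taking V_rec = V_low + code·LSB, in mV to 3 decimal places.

One LSB is 5 V / 4096 = 1.221 mV.
(V_in − V_low)/LSB = (-0.20729 − (−2.5))/0.0012207 = 1878.1880 → code 1878 (round).
Code 1878 maps back to (−2.5) + 1878×0.0012207 V = -0.20751953 V.
Error = -0.20729 − (−0.20751953) = 0.000229531 V = 0.230 mV.

0.230 mV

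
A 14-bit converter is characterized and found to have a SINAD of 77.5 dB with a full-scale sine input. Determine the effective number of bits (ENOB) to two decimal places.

12.58 bits

ENOB = (SINAD − 1.76) / 6.02 = (77.5 − 1.76)/6.02 = 12.581.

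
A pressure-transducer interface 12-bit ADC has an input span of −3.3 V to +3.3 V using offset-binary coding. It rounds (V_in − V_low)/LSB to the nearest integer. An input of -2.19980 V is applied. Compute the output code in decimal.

With 4096 levels over 6.6 V, one step is 1.611 mV.
Input sits at 682.791 steps above V_low.
So the output code is 683.

code 683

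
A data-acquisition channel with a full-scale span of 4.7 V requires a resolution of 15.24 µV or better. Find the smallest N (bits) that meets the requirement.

19 bits

Number of steps required ≥ 4.7 V / 15.24 µV = 308398.95.
Need 2^N ≥ 308398.95; 2^18 = 262144, 2^19 = 524288.
Minimum N = 19.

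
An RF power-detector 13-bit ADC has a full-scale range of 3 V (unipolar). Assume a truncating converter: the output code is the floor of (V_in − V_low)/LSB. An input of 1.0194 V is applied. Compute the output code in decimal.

LSB = 3 V / 8192 = 366.21 µV.
(1.0194 − 0) / 0.000366211 = 2783.642 LSBs.
Floor → code 2783.

code 2783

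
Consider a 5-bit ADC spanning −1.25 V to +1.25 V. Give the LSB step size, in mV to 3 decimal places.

78.125 mV

Full-scale span = 2.5 V.
LSB = 2.5 / 2^5 = 2.5 / 32 = 0.078125 V = 78.125 mV.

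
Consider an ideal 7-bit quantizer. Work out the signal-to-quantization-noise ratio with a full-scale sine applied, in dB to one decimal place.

43.9 dB

SNR ≈ 6.02·N + 1.76 dB = 6.02·7 + 1.76 = 43.90 dB.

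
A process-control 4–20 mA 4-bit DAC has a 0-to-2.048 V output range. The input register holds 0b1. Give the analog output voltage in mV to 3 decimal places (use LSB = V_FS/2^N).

128.000 mV

LSB = 2.048 V / 2^4 = 128.000 mV.
Code 0b1 = 1 decimal.
V_out = 0 + 1 × 0.128 V = 0.128 V.
= 128.000 mV.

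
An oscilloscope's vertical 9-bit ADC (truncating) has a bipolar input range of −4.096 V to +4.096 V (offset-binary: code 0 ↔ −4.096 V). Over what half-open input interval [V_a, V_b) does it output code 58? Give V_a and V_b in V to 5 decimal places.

[-3.16800 V, -3.15200 V)

LSB = 8.192/2^9 = 16.000 mV.
V_a = V_low + 58·LSB = -3.168 V; V_b = V_low + 59·LSB = -3.152 V.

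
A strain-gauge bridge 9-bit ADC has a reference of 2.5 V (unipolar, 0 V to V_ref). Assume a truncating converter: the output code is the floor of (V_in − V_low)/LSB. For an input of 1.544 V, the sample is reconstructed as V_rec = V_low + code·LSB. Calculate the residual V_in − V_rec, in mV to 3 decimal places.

Step size: 2.5 V ÷ 2^9 = 4.883 mV.
(1.544 − 0)/0.00488281 = 316.2112; ⌊·⌋ gives code 316.
V_rec = 0 + 316·0.00488281 = 1.5429688 V.
Difference: 0.00103125 V → 1.031 mV.

1.031 mV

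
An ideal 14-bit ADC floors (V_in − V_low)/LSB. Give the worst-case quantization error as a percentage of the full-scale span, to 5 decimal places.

Truncating → worst-case error = 1 LSB = V_FS/2^14, so 100/16384 = 0.00610352 % of full scale.

0.00610 %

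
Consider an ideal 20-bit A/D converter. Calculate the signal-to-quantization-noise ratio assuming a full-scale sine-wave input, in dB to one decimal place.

SNR ≈ 6.02·N + 1.76 dB = 6.02·20 + 1.76 = 122.16 dB.

122.2 dB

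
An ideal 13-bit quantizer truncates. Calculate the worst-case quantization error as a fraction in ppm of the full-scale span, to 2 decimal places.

122.07 ppm

Truncating → worst-case error = 1 LSB = V_FS/2^13, so 1e+06/8192 = 122.07 ppm of full scale.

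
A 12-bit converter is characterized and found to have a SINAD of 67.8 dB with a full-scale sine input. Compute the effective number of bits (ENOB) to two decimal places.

10.97 bits

ENOB = (SINAD − 1.76) / 6.02 = (67.8 − 1.76)/6.02 = 10.970.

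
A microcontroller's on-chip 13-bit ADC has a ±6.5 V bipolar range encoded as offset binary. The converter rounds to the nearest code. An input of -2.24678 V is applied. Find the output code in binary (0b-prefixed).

code 0b101001111000 (decimal 2680)

LSB = 13 V / 8192 = 1.587 mV.
(V_in − V_low)/LSB = (-2.24678 − (−6.5)) / 0.00158691 = 2680.183.
round(2680.183) = 2680.
In binary (0b-prefixed): 0b101001111000.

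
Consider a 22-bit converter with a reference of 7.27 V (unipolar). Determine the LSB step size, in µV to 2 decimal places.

Full-scale span = 7.27 V.
LSB = 7.27 / 2^22 = 7.27 / 4194304 = 1.7333e-06 V = 1.73 µV.

1.73 µV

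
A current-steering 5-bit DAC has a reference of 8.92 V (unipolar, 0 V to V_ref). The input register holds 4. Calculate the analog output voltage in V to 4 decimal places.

LSB = 8.92 V / 2^5 = 278.750 mV.
V_out = 0 + 4 × 0.27875 V = 1.115 V.

1.1150 V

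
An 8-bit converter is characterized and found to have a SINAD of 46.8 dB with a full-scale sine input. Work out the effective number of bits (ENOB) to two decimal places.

7.48 bits

ENOB = (SINAD − 1.76) / 6.02 = (46.8 − 1.76)/6.02 = 7.482.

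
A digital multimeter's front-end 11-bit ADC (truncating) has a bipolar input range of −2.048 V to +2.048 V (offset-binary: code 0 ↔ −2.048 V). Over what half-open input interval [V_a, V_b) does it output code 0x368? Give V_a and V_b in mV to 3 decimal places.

[-304.000 mV, -302.000 mV)

LSB = 4.096/2^11 = 2.000 mV.
Code 0x368 = 872 decimal.
V_a = V_low + 872·LSB = -0.304 V; V_b = V_low + 873·LSB = -0.302 V.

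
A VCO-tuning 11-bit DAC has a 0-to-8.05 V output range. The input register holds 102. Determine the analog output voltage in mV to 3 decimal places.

LSB = 8.05 V / 2^11 = 3.931 mV.
V_out = 0 + 102 × 0.00393066 V = 0.400928 V.
= 400.928 mV.

400.928 mV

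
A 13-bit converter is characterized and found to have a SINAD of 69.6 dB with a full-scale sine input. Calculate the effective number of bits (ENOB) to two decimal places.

11.27 bits

ENOB = (SINAD − 1.76) / 6.02 = (69.6 − 1.76)/6.02 = 11.269.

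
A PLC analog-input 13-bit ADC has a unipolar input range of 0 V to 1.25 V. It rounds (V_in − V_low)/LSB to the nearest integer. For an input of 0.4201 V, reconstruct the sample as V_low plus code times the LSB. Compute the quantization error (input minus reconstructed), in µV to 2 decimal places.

25.54 µV

One LSB is 1.25 V / 8192 = 152.59 µV.
(V_in − V_low)/LSB = (0.4201 − 0)/0.000152588 = 2753.1674 → code 2753 (round).
V_rec = 0 + 2753·0.000152588 = 0.42007446 V.
V_in − V_rec = 2.55371e-05 V = 25.54 µV.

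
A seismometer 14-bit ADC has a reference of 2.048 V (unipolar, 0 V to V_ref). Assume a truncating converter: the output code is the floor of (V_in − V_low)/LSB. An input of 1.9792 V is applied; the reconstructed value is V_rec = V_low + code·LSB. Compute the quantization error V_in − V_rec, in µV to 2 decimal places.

One LSB is 2.048 V / 16384 = 125.00 µV.
(1.9792 − 0)/0.000125 = 15833.6000; ⌊·⌋ gives code 15833.
Reconstructed: 1.979125 V.
Difference: 7.5e-05 V → 75.00 µV.

75.00 µV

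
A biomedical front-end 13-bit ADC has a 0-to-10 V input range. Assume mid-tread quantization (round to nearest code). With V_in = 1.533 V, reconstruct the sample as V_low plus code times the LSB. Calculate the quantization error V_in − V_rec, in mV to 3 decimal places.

-0.203 mV

Step size: 10 V ÷ 2^13 = 1.221 mV.
(1.533 − 0)/0.0012207 = 1255.8336; round gives code 1256.
Code 1256 maps back to 0 + 1256×0.0012207 V = 1.5332031 V.
V_in − V_rec = -0.000203125 V = -0.203 mV.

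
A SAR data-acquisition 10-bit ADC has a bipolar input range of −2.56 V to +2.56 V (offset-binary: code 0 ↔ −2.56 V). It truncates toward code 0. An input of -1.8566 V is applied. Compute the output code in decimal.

code 140

With 1024 levels over 5.12 V, one step is 5.000 mV.
Input sits at 140.680 steps above V_low.
⌊·⌋(140.680) = 140.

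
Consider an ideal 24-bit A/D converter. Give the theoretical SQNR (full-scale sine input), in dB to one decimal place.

SNR ≈ 6.02·N + 1.76 dB = 6.02·24 + 1.76 = 146.24 dB.

146.2 dB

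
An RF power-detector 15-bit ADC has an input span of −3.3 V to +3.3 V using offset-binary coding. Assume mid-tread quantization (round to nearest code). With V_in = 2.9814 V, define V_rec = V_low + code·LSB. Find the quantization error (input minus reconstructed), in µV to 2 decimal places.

Step size: 6.6 V ÷ 2^15 = 201.42 µV.
(2.9814 − (−3.3))/0.000201416 = 31186.1993; round gives code 31186.
V_rec = (−3.3) + 31186·0.000201416 = 2.9813599 V.
V_in − V_rec = 4.01367e-05 V = 40.14 µV.

40.14 µV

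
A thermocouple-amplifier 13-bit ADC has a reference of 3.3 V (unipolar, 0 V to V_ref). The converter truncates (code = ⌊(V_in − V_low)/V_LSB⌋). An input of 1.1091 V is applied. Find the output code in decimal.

With 8192 levels over 3.3 V, one step is 402.83 µV.
(V_in − V_low)/LSB = (1.1091 − 0) / 0.000402832 = 2753.257.
⌊·⌋(2753.257) = 2753.

code 2753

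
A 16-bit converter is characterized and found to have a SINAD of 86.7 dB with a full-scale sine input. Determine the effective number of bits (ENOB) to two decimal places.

ENOB = (SINAD − 1.76) / 6.02 = (86.7 − 1.76)/6.02 = 14.110.

14.11 bits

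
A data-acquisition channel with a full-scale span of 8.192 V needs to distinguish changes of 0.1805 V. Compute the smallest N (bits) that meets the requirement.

Number of steps required ≥ 8.192 V / 0.1805 V = 45.39.
Need 2^N ≥ 45.39; 2^5 = 32, 2^6 = 64.
Minimum N = 6.

6 bits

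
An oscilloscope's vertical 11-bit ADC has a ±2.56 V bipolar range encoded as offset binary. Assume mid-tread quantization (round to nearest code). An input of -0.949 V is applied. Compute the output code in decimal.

Full-scale span = 5.12 V; LSB = 5.12/2^11 = 2.500 mV.
Input sits at 644.400 steps above V_low.
Round → code 644.

code 644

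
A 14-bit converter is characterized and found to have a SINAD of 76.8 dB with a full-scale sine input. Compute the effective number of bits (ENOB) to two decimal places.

ENOB = (SINAD − 1.76) / 6.02 = (76.8 − 1.76)/6.02 = 12.465.

12.47 bits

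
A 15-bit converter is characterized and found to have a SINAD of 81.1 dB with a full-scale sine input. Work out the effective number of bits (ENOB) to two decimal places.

13.18 bits

ENOB = (SINAD − 1.76) / 6.02 = (81.1 − 1.76)/6.02 = 13.179.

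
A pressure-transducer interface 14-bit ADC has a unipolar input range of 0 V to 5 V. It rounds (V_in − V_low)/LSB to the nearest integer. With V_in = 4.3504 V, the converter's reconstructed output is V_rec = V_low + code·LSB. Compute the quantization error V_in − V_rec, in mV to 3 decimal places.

LSB = 5/2^14 = 305.18 µV.
Scaled input = 14255.3907 LSBs, so code = 14255.
Code 14255 maps back to 0 + 14255×0.000305176 V = 4.3502808 V.
V_in − V_rec = 0.000119238 V = 0.119 mV.

0.119 mV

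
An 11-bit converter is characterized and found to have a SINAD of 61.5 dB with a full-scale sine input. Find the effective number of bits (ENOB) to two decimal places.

9.92 bits

ENOB = (SINAD − 1.76) / 6.02 = (61.5 − 1.76)/6.02 = 9.924.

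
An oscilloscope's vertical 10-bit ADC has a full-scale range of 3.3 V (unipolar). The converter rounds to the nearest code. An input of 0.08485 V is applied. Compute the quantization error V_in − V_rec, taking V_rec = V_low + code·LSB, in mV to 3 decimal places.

Step size: 3.3 V ÷ 2^10 = 3.223 mV.
Scaled input = 26.3292 LSBs, so code = 26.
Code 26 maps back to 0 + 26×0.00322266 V = 0.083789062 V.
Error = 0.08485 − 0.083789062 = 0.00106094 V = 1.061 mV.

1.061 mV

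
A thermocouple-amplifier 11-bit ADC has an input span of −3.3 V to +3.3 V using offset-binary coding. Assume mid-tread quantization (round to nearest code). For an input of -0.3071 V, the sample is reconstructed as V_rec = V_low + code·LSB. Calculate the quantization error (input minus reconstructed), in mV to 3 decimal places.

LSB = 6.6/2^11 = 3.223 mV.
(-0.3071 − (−3.3))/0.00322266 = 928.7059; round gives code 929.
Code 929 maps back to (−3.3) + 929×0.00322266 V = -0.30615234 V.
V_in − V_rec = -0.000947656 V = -0.948 mV.

-0.948 mV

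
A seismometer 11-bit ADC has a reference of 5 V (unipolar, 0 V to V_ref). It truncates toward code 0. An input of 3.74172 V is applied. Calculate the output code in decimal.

code 1532

Full-scale span = 5 V; LSB = 5/2^11 = 2.441 mV.
Input sits at 1532.609 steps above V_low.
So the output code is 1532.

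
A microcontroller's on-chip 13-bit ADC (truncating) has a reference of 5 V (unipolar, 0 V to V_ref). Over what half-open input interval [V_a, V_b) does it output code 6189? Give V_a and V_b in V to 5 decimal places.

LSB = 5/2^13 = 0.610 mV.
V_a = V_low + 6189·LSB = 3.77747 V; V_b = V_low + 6190·LSB = 3.77808 V.

[3.77747 V, 3.77808 V)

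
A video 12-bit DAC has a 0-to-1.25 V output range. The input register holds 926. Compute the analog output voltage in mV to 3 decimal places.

LSB = 1.25 V / 2^12 = 305.18 µV.
V_out = 0 + 926 × 0.000305176 V = 0.282593 V.
= 282.593 mV.

282.593 mV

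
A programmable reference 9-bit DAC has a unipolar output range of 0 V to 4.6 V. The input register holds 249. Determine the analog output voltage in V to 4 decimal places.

LSB = 4.6 V / 2^9 = 8.984 mV.
V_out = 0 + 249 × 0.00898437 V = 2.23711 V.

2.2371 V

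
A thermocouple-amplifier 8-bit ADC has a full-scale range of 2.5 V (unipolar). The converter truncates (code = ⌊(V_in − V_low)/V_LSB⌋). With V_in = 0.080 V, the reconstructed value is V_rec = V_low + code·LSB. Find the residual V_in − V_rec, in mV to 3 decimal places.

One LSB is 2.5 V / 256 = 9.766 mV.
(0.080 − 0)/0.00976562 = 8.1920; ⌊·⌋ gives code 8.
V_rec = 0 + 8·0.00976562 = 0.078125 V.
V_in − V_rec = 0.001875 V = 1.875 mV.

1.875 mV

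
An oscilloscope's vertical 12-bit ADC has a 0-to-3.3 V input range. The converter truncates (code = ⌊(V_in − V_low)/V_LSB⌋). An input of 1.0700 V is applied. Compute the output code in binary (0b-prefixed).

With 4096 levels over 3.3 V, one step is 0.806 mV.
(1.0700 − 0) / 0.000805664 = 1328.097 LSBs.
⌊·⌋(1328.097) = 1328.
In binary (0b-prefixed): 0b10100110000.

code 0b10100110000 (decimal 1328)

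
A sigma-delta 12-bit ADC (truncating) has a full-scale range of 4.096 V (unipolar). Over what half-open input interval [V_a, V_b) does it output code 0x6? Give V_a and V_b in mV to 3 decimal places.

[6.000 mV, 7.000 mV)

LSB = 4.096/2^12 = 1.000 mV.
Code 0x6 = 6 decimal.
V_a = V_low + 6·LSB = 0.006 V; V_b = V_low + 7·LSB = 0.007 V.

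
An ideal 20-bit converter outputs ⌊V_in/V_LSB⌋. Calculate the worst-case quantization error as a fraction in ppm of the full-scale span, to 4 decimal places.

Truncating → worst-case error = 1 LSB = V_FS/2^20, so 1e+06/1048576 = 0.953674 ppm of full scale.

0.9537 ppm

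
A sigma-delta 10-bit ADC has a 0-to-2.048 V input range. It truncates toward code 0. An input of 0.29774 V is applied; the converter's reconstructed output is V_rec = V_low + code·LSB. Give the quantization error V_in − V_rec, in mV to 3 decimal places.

LSB = 2.048/2^10 = 2.000 mV.
(0.29774 − 0)/0.002 = 148.8700; ⌊·⌋ gives code 148.
V_rec = 0 + 148·0.002 = 0.296 V.
Error = 0.29774 − 0.296 = 0.00174 V = 1.740 mV.

1.740 mV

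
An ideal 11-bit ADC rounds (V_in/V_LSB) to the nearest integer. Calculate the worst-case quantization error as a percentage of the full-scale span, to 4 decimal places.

0.0244 %

Rounding → worst-case error = ½ LSB = V_FS/2^12, so 100/4096 = 0.0244141 % of full scale.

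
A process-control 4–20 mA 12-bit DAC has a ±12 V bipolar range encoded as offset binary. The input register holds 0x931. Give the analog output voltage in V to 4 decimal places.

LSB = 24 V / 2^12 = 5.859 mV.
Code 0x931 = 2353 decimal.
V_out = (−12) + 2353 × 0.00585938 V = 1.78711 V.

1.7871 V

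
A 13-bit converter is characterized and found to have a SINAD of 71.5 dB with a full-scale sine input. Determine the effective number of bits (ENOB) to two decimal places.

11.58 bits

ENOB = (SINAD − 1.76) / 6.02 = (71.5 − 1.76)/6.02 = 11.585.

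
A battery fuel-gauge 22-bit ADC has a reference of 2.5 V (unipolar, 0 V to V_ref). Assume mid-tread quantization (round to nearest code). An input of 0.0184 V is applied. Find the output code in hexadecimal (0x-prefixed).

code 0x7896 (decimal 30870)

With 4194304 levels over 2.5 V, one step is 0.60 µV.
(0.0184 − 0) / 5.96046e-07 = 30870.077 LSBs.
round(30870.077) = 30870.
In hexadecimal (0x-prefixed): 0x7896.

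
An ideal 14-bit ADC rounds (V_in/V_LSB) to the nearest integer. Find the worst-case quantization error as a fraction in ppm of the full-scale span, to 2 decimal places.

Rounding → worst-case error = ½ LSB = V_FS/2^15, so 1e+06/32768 = 30.5176 ppm of full scale.

30.52 ppm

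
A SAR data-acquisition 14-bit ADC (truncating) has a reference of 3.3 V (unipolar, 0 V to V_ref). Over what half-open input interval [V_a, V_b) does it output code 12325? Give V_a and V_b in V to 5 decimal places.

LSB = 3.3/2^14 = 201.42 µV.
V_a = V_low + 12325·LSB = 2.48245 V; V_b = V_low + 12326·LSB = 2.48265 V.

[2.48245 V, 2.48265 V)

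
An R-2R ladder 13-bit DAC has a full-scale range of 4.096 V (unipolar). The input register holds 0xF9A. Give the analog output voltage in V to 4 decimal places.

LSB = 4.096 V / 2^13 = 0.500 mV.
Code 0xF9A = 3994 decimal.
V_out = 0 + 3994 × 0.0005 V = 1.997 V.

1.9970 V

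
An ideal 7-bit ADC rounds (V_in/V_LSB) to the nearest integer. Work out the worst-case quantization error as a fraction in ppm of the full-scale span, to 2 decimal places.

Rounding → worst-case error = ½ LSB = V_FS/2^8, so 1e+06/256 = 3906.25 ppm of full scale.

3906.25 ppm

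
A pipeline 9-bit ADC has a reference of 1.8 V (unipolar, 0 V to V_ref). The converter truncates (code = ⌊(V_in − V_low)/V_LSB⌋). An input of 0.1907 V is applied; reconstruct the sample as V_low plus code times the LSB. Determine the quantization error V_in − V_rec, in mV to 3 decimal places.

0.856 mV

One LSB is 1.8 V / 512 = 3.516 mV.
(V_in − V_low)/LSB = (0.1907 − 0)/0.00351563 = 54.2436 → code 54 (floor).
Code 54 maps back to 0 + 54×0.00351563 V = 0.18984375 V.
V_in − V_rec = 0.00085625 V = 0.856 mV.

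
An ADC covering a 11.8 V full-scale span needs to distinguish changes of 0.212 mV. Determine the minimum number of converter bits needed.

Number of steps required ≥ 11.8 V / 0.212 mV = 55660.38.
Need 2^N ≥ 55660.38; 2^15 = 32768, 2^16 = 65536.
Minimum N = 16.

16 bits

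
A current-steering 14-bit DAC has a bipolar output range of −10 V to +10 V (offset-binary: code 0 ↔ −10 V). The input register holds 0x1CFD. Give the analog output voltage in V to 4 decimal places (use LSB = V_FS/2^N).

-0.9412 V

LSB = 20 V / 2^14 = 1.221 mV.
Code 0x1CFD = 7421 decimal.
V_out = (−10) + 7421 × 0.0012207 V = -0.941162 V.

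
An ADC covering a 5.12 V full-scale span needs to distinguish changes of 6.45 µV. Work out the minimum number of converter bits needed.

Number of steps required ≥ 5.12 V / 6.45 µV = 793798.45.
Need 2^N ≥ 793798.45; 2^19 = 524288, 2^20 = 1048576.
Minimum N = 20.

20 bits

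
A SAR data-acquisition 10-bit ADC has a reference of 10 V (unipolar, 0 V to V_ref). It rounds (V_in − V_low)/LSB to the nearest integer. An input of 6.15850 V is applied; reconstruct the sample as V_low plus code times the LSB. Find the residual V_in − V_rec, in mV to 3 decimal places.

LSB = 10/2^10 = 9.766 mV.
(6.15850 − 0)/0.00976562 = 630.6304; round gives code 631.
V_rec = 0 + 631·0.00976562 = 6.1621094 V.
V_in − V_rec = -0.00360938 V = -3.609 mV.

-3.609 mV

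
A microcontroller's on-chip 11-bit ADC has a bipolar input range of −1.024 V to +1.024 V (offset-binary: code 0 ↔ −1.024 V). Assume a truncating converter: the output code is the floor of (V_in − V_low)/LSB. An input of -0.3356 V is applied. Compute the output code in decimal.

LSB = 2.048 V / 2048 = 1.000 mV.
Input sits at 688.400 steps above V_low.
⌊·⌋(688.400) = 688.

code 688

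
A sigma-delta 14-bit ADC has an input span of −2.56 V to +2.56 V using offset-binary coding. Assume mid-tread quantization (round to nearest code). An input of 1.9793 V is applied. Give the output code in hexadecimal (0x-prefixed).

code 0x38BE (decimal 14526)

Full-scale span = 5.12 V; LSB = 5.12/2^14 = 312.50 µV.
(V_in − V_low)/LSB = (1.9793 − (−2.56)) / 0.0003125 = 14525.760.
Round → code 14526.
In hexadecimal (0x-prefixed): 0x38BE.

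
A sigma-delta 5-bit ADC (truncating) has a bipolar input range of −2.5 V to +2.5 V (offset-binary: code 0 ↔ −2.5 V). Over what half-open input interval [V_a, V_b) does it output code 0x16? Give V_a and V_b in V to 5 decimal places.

[0.93750 V, 1.09375 V)

LSB = 5/2^5 = 156.250 mV.
Code 0x16 = 22 decimal.
V_a = V_low + 22·LSB = 0.9375 V; V_b = V_low + 23·LSB = 1.09375 V.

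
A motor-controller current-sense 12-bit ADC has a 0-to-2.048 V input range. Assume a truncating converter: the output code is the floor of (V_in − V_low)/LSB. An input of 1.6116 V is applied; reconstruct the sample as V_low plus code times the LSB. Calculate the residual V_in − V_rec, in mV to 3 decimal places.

0.100 mV

One LSB is 2.048 V / 4096 = 0.500 mV.
(1.6116 − 0)/0.0005 = 3223.2000; ⌊·⌋ gives code 3223.
V_rec = 0 + 3223·0.0005 = 1.6115 V.
Difference: 0.0001 V → 0.100 mV.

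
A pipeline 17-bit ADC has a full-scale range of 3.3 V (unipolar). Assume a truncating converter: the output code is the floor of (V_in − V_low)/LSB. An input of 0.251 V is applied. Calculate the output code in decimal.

LSB = 3.3 V / 131072 = 25.18 µV.
(0.251 − 0) / 2.5177e-05 = 9969.416 LSBs.
Floor → code 9969.

code 9969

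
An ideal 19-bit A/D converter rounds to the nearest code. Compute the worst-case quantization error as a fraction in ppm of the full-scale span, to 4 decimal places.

Rounding → worst-case error = ½ LSB = V_FS/2^20, so 1e+06/1048576 = 0.953674 ppm of full scale.

0.9537 ppm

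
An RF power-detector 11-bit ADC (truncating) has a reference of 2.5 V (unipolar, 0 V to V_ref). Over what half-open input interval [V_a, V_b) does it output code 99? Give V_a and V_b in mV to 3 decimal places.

LSB = 2.5/2^11 = 1.221 mV.
V_a = V_low + 99·LSB = 0.12085 V; V_b = V_low + 100·LSB = 0.12207 V.

[120.850 mV, 122.070 mV)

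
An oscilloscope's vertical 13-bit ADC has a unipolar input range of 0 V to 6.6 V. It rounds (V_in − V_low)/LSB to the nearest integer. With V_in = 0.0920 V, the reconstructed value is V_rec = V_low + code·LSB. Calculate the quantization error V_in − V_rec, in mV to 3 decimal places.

LSB = 6.6/2^13 = 0.806 mV.
(V_in − V_low)/LSB = (0.0920 − 0)/0.000805664 = 114.1915 → code 114 (round).
Reconstructed: 0.091845703 V.
Error = 0.0920 − 0.091845703 = 0.000154297 V = 0.154 mV.

0.154 mV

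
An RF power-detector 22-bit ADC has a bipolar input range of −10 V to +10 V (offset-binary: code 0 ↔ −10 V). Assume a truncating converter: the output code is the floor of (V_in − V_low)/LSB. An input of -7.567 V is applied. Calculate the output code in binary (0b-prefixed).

code 0b1111100100100011101 (decimal 510237)

Full-scale span = 20 V; LSB = 20/2^22 = 4.77 µV.
(-7.567 − (−10)) / 4.76837e-06 = 510237.082 LSBs.
Floor → code 510237.
In binary (0b-prefixed): 0b1111100100100011101.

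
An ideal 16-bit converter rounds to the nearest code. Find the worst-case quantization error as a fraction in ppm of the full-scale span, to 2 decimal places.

7.63 ppm

Rounding → worst-case error = ½ LSB = V_FS/2^17, so 1e+06/131072 = 7.62939 ppm of full scale.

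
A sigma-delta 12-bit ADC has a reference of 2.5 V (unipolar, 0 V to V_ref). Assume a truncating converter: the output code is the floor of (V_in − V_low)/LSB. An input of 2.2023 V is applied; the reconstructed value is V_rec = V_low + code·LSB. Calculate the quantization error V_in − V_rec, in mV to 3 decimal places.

0.152 mV

Step size: 2.5 V ÷ 2^12 = 0.610 mV.
(V_in − V_low)/LSB = (2.2023 − 0)/0.000610352 = 3608.2483 → code 3608 (floor).
Code 3608 maps back to 0 + 3608×0.000610352 V = 2.2021484 V.
V_in − V_rec = 0.000151563 V = 0.152 mV.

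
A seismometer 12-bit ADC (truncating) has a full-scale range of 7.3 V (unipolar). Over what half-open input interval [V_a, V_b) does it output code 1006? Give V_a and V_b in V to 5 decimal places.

[1.79292 V, 1.79470 V)

LSB = 7.3/2^12 = 1.782 mV.
V_a = V_low + 1006·LSB = 1.79292 V; V_b = V_low + 1007·LSB = 1.7947 V.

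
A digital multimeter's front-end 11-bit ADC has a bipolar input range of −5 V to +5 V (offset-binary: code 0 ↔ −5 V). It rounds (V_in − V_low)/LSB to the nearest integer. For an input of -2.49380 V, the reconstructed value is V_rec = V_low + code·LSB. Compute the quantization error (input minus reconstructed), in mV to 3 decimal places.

Step size: 10 V ÷ 2^11 = 4.883 mV.
(-2.49380 − (−5))/0.00488281 = 513.2698; round gives code 513.
Code 513 maps back to (−5) + 513×0.00488281 V = -2.4951172 V.
Difference: 0.00131719 V → 1.317 mV.

1.317 mV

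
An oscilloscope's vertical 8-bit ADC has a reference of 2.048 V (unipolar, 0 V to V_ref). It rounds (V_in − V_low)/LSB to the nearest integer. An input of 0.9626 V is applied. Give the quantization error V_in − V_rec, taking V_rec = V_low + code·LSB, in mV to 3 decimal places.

Step size: 2.048 V ÷ 2^8 = 8.000 mV.
Scaled input = 120.3250 LSBs, so code = 120.
Reconstructed: 0.96 V.
Error = 0.9626 − 0.96 = 0.0026 V = 2.600 mV.

2.600 mV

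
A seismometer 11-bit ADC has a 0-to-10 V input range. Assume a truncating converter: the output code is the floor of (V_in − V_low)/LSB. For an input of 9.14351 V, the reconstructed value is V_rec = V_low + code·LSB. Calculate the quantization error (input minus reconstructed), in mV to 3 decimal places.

2.885 mV

One LSB is 10 V / 2048 = 4.883 mV.
Scaled input = 1872.5908 LSBs, so code = 1872.
Reconstructed: 9.140625 V.
V_in − V_rec = 0.002885 V = 2.885 mV.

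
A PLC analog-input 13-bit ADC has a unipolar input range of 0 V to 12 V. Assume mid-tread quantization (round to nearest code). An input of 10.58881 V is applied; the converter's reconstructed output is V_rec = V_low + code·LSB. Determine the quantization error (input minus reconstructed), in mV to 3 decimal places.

LSB = 12/2^13 = 1.465 mV.
Scaled input = 7228.6276 LSBs, so code = 7229.
Reconstructed: 10.589355 V.
Error = 10.58881 − 10.589355 = -0.000545469 V = -0.545 mV.

-0.545 mV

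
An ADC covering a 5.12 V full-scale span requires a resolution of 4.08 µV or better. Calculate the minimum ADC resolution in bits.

Number of steps required ≥ 5.12 V / 4.08 µV = 1254901.96.
Need 2^N ≥ 1254901.96; 2^20 = 1048576, 2^21 = 2097152.
Minimum N = 21.

21 bits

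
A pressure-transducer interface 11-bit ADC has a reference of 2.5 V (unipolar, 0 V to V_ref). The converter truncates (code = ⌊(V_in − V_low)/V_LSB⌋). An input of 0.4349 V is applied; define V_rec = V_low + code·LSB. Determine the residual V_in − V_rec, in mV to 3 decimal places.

0.330 mV

One LSB is 2.5 V / 2048 = 1.221 mV.
(0.4349 − 0)/0.0012207 = 356.2701; ⌊·⌋ gives code 356.
Code 356 maps back to 0 + 356×0.0012207 V = 0.43457031 V.
Difference: 0.000329688 V → 0.330 mV.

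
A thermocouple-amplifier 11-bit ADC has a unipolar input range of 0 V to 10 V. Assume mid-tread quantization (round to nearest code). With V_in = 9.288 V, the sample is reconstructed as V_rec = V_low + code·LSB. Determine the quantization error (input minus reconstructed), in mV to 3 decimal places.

LSB = 10/2^11 = 4.883 mV.
(9.288 − 0)/0.00488281 = 1902.1824; round gives code 1902.
V_rec = 0 + 1902·0.00488281 = 9.2871094 V.
V_in − V_rec = 0.000890625 V = 0.891 mV.

0.891 mV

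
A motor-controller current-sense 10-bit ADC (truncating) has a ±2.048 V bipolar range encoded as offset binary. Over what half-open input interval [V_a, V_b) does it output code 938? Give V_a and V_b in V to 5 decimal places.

[1.70400 V, 1.70800 V)

LSB = 4.096/2^10 = 4.000 mV.
V_a = V_low + 938·LSB = 1.704 V; V_b = V_low + 939·LSB = 1.708 V.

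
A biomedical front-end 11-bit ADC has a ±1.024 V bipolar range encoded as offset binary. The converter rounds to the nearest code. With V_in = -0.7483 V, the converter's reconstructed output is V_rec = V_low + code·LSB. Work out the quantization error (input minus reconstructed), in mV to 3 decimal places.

Step size: 2.048 V ÷ 2^11 = 1.000 mV.
(V_in − V_low)/LSB = (-0.7483 − (−1.024))/0.001 = 275.7000 → code 276 (round).
Reconstructed: -0.748 V.
Error = -0.7483 − (−0.748) = -0.0003 V = -0.300 mV.

-0.300 mV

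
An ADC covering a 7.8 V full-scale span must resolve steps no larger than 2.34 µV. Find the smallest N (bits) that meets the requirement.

22 bits

Number of steps required ≥ 7.8 V / 2.34 µV = 3333333.33.
Need 2^N ≥ 3333333.33; 2^21 = 2097152, 2^22 = 4194304.
Minimum N = 22.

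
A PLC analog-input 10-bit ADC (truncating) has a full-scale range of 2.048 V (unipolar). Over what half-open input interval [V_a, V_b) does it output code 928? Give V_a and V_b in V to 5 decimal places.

[1.85600 V, 1.85800 V)

LSB = 2.048/2^10 = 2.000 mV.
V_a = V_low + 928·LSB = 1.856 V; V_b = V_low + 929·LSB = 1.858 V.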